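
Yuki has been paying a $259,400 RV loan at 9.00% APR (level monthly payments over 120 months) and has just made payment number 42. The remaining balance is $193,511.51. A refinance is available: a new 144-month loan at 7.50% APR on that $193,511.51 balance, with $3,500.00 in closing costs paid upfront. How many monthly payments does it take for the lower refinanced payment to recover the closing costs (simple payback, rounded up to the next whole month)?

Current payment = 259,400 × 9%/12 / (1 − (1+0.0075000)^−120) = $3,285.97.
Refinanced payment = 193,511.51 × 0.0062500 / (1 − (1+0.0062500)^−144) = $2,041.98.
Monthly savings = $3,285.97 − $2,041.98 = $1,243.99.
Break-even = $3,500.00 / $1,243.99 = 2.81 → 3 months.

3 months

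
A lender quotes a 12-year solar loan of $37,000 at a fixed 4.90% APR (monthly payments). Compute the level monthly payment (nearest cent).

Monthly rate = 4.9%/12 = 0.0040833; payment = 37,000 × 0.0040833 / (1 − (1+0.0040833)^−144) = $340.36.

$340.36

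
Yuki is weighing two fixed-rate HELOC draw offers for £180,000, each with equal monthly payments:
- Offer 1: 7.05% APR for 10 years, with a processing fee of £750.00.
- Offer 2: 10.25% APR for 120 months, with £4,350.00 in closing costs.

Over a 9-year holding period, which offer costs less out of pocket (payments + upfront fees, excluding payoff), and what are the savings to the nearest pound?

Offer 1 by £36,984

Offer 1: at 7.05% the monthly rate is 0.0058750, so the payment is 180,000 × 0.0058750 / (1 − 1.0058750^−120) = £2,094.59.
Offer 2: at 10.25% the monthly rate is 0.0085417, so the payment is 180,000 × 0.0085417 / (1 − 1.0085417^−120) = £2,403.70.
Over 108 months: Offer 1 costs 108 × £2,094.59 + £750.00 = £226,965.72; Offer 2 costs 108 × £2,403.70 + £4,350.00 = £263,949.60.
Offer 1 is cheaper by £263,949.60 − £226,965.72 = £36,983.88.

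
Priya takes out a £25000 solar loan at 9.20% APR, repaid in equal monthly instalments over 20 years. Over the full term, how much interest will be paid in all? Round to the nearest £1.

Monthly rate = 9.2%/12 = 0.0076667; payment = 25,000 × 0.0076667 / (1 − (1+0.0076667)^−240) = £228.16.
Total paid = 240 × £228.16 = £54,758.40; interest = £54,758.40 − £25,000 = £29,758.40.

£29,758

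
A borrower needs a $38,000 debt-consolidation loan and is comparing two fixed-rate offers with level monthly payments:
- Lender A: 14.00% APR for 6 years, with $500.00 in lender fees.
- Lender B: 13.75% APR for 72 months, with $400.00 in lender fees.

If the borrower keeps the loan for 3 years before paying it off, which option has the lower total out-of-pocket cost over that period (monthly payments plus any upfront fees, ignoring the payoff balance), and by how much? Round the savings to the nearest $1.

Lender A: monthly rate = 14%/12 = 0.0116667; payment = 38,000 × 0.0116667 / (1 − (1+0.0116667)^−72) = $783.02.
Lender B: at 13.75% the monthly rate is 0.0114583, so the payment is 38,000 × 0.0114583 / (1 − 1.0114583^−72) = $777.94.
Over 36 months: Lender A costs 36 × $783.02 + $500.00 = $28,688.72; Lender B costs 36 × $777.94 + $400.00 = $28,405.84.
Lender B is cheaper by $28,688.72 − $28,405.84 = $282.88.

Lender B by $283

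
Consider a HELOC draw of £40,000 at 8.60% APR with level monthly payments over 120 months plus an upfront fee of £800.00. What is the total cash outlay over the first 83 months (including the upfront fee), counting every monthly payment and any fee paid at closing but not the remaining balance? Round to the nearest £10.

Monthly rate = 8.6%/12 = 0.0071667; payment = 40,000 × 0.0071667 / (1 − (1+0.0071667)^−120) = £498.08.
Total outlay = 83 × £498.08 + £800.00 = £42,140.64.

£42,140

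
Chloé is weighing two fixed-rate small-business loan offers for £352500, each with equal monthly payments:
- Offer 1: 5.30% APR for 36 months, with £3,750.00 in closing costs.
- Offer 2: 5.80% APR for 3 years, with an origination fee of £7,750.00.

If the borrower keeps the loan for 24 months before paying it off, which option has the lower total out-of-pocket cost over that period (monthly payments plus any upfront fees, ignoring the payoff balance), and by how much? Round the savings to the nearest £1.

Offer 1 by £5,909

Offer 1: monthly rate = 5.3%/12 = 0.0044167; payment = 352,500 × 0.0044167 / (1 − (1+0.0044167)^−36) = £10,612.29.
Offer 2: monthly rate = 5.8%/12 = 0.0048333; payment = 352,500 × 0.0048333 / (1 − (1+0.0048333)^−36) = £10,691.82.
Over 24 months: Offer 1 costs 24 × £10,612.29 + £3,750.00 = £258,444.96; Offer 2 costs 24 × £10,691.82 + £7,750.00 = £264,353.68.
Offer 1 is cheaper by £264,353.68 − £258,444.96 = £5,908.72.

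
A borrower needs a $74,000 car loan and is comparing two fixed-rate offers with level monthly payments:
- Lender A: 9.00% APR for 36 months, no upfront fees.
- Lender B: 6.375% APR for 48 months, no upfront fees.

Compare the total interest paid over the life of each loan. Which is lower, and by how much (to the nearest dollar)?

Lender A: at 9.00% the monthly rate is 0.0075000, so the payment is 74,000 × 0.0075000 / (1 − 1.0075000^−36) = $2,353.18.
Total interest on Lender A = 36 × $2,353.18 − $74,000 = $10,714.48.
Lender B: monthly rate = 6.375%/12 = 0.0053125; payment = 74,000 × 0.0053125 / (1 − (1+0.0053125)^−48) = $1,750.64.
Total interest on Lender B = 48 × $1,750.64 − $74,000 = $10,030.72.
Lender B is lower by $683.76.

Lender B by $684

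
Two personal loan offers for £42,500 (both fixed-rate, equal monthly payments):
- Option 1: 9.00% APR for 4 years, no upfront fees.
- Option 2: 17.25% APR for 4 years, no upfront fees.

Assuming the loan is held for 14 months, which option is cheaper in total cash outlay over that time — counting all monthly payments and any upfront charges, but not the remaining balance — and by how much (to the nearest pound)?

Option 1 by £2,439

Option 1: at 9.00% the monthly rate is 0.0075000, so the payment is 42,500 × 0.0075000 / (1 − 1.0075000^−48) = £1,057.61.
Option 2: monthly rate = 17.25%/12 = 0.0143750; payment = 42,500 × 0.0143750 / (1 − (1+0.0143750)^−48) = £1,231.84.
Over 14 months: Option 1 costs 14 × £1,057.61 = £14,806.54; Option 2 costs 14 × £1,231.84 = £17,245.76.
Option 1 is cheaper by £17,245.76 − £14,806.54 = £2,439.22.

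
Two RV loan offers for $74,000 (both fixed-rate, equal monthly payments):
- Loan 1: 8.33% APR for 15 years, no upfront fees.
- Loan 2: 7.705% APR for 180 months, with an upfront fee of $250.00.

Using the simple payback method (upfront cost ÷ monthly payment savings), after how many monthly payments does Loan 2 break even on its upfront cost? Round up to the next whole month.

Loan 1: at 8.33% the monthly rate is 0.0069417, so the payment is 74,000 × 0.0069417 / (1 − 1.0069417^−180) = $721.35.
Loan 2: monthly rate = 7.705%/12 = 0.0064208; payment = 74,000 × 0.0064208 / (1 − (1+0.0064208)^−180) = $694.64.
Monthly savings = $721.35 − $694.64 = $26.71.
Break-even = $250.00 / $26.71 = 9.36 → 10 months.

10 months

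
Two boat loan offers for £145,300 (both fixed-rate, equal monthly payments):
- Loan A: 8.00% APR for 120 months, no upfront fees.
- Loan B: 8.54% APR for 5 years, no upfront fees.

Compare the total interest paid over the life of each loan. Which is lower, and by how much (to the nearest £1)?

Loan A: at 8.00% the monthly rate is 0.0066667, so the payment is 145,300 × 0.0066667 / (1 − 1.0066667^−120) = £1,762.89.
Total interest on Loan A = 120 × £1,762.89 − £145,300 = £66,246.80.
Loan B: at 8.54% the monthly rate is 0.0071167, so the payment is 145,300 × 0.0071167 / (1 − 1.0071167^−60) = £2,983.85.
Total interest on Loan B = 60 × £2,983.85 − £145,300 = £33,731.00.
Loan B is lower by £32,515.80.

Loan B by £32,516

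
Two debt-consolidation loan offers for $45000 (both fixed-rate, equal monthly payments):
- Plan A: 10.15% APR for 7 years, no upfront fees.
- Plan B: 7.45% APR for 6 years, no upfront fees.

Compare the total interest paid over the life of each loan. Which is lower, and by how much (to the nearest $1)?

Plan B by $7,104

Plan A: monthly rate = 10.15%/12 = 0.0084583; payment = 45,000 × 0.0084583 / (1 − (1+0.0084583)^−84) = $750.55.
Total interest on Plan A = 84 × $750.55 − $45,000 = $18,046.20.
Plan B: monthly rate = 7.45%/12 = 0.0062083; payment = 45,000 × 0.0062083 / (1 − (1+0.0062083)^−72) = $776.97.
Total interest on Plan B = 72 × $776.97 − $45,000 = $10,941.84.
Plan B is lower by $7,104.36.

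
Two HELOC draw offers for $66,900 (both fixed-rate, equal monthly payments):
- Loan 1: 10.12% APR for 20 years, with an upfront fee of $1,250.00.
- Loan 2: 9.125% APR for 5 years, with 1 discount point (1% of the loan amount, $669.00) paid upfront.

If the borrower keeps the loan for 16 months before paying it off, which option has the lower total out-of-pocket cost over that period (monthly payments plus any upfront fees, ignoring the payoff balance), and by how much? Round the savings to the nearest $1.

Loan 1 by $11,289

Loan 1: at 10.12% the monthly rate is 0.0084333, so the payment is 66,900 × 0.0084333 / (1 − 1.0084333^−240) = $650.93.
Loan 2: at 9.125% the monthly rate is 0.0076042, so the payment is 66,900 × 0.0076042 / (1 − 1.0076042^−60) = $1,392.80.
Over 16 months: Loan 1 costs 16 × $650.93 + $1,250.00 = $11,664.88; Loan 2 costs 16 × $1,392.80 + $669.00 = $22,953.80.
Loan 1 is cheaper by $22,953.80 − $11,664.88 = $11,288.92.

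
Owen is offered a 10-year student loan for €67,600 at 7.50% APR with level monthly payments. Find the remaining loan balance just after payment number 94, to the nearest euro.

With monthly rate i = 7.5%/12 = 0.0062500, the balance after k of n payments is P · [(1+i)^n − (1+i)^k] / [(1+i)^n − 1].
(1+0.0062500)^120 = 2.11206464 and (1+0.0062500)^94 = 1.79619704, so the balance is 67,600 × (2.11206464 − 1.79619704) / (2.11206464 − 1) = €19,200.91.

€19,201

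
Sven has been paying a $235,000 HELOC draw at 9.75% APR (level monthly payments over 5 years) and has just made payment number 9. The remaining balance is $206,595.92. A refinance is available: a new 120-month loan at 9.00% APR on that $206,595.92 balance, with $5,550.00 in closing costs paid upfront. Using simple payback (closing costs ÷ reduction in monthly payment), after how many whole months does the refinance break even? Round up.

Current payment = 235,000 × 9.75%/12 / (1 − (1+0.0081250)^−60) = $4,964.20.
Refinanced payment = 206,595.92 × 0.0075000 / (1 − (1+0.0075000)^−120) = $2,617.07.
Monthly savings = $4,964.20 − $2,617.07 = $2,347.13.
Break-even = $5,550.00 / $2,347.13 = 2.36 → 3 months.

3 months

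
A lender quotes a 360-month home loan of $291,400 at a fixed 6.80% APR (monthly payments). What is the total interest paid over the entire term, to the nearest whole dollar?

$392,496

Monthly rate = 6.8%/12 = 0.0056667; payment = 291,400 × 0.0056667 / (1 − (1+0.0056667)^−360) = $1,899.71.
Total paid = 360 × $1,899.71 = $683,895.60; interest = $683,895.60 − $291,400 = $392,495.60.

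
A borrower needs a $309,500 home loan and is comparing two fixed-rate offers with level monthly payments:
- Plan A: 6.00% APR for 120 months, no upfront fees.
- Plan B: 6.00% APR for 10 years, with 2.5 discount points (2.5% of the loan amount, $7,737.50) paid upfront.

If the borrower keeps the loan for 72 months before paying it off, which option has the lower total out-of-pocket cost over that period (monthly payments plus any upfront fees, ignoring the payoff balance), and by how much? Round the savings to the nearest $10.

Plan A by $7,740

Plan A: monthly rate = 6%/12 = 0.0050000; payment = 309,500 × 0.0050000 / (1 − (1+0.0050000)^−120) = $3,436.08.
Plan B: at 6.00% the monthly rate is 0.0050000, so the payment is 309,500 × 0.0050000 / (1 − 1.0050000^−120) = $3,436.08.
Over 72 months: Plan A costs 72 × $3,436.08 = $247,397.76; Plan B costs 72 × $3,436.08 + $7,737.50 = $255,135.26.
Plan A is cheaper by $255,135.26 − $247,397.76 = $7,737.50.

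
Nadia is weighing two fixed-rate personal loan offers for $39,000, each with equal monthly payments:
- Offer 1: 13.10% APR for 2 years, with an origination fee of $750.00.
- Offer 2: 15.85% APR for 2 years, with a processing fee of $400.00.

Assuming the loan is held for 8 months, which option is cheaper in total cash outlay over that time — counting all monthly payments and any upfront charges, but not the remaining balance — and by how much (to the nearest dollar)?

Offer 1 by $56

Offer 1: monthly rate = 13.1%/12 = 0.0109167; payment = 39,000 × 0.0109167 / (1 − (1+0.0109167)^−24) = $1,855.96.
Offer 2: monthly rate = 15.85%/12 = 0.0132083; payment = 39,000 × 0.0132083 / (1 − (1+0.0132083)^−24) = $1,906.77.
Over 8 months: Offer 1 costs 8 × $1,855.96 + $750.00 = $15,597.68; Offer 2 costs 8 × $1,906.77 + $400.00 = $15,654.16.
Offer 1 is cheaper by $15,654.16 − $15,597.68 = $56.48.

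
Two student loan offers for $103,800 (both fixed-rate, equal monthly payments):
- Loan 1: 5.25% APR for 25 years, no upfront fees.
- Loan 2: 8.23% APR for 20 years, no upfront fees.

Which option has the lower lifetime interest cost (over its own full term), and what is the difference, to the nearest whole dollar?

Loan 1: at 5.25% the monthly rate is 0.0043750, so the payment is 103,800 × 0.0043750 / (1 − 1.0043750^−300) = $622.02.
Total interest on Loan 1 = 300 × $622.02 − $103,800 = $82,806.00.
Loan 2: monthly rate = 8.23%/12 = 0.0068583; payment = 103,800 × 0.0068583 / (1 − (1+0.0068583)^−240) = $883.14.
Total interest on Loan 2 = 240 × $883.14 − $103,800 = $108,153.60.
Loan 1 is lower by $25,347.60.

Loan 1 by $25,348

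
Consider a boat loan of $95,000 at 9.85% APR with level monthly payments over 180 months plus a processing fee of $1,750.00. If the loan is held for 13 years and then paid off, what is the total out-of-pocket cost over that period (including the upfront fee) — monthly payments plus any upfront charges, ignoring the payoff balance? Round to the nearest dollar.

Monthly rate = 9.85%/12 = 0.0082083; payment = 95,000 × 0.0082083 / (1 − (1+0.0082083)^−180) = $1,012.17.
Total outlay = 156 × $1,012.17 + $1,750.00 = $159,648.52.

$159,649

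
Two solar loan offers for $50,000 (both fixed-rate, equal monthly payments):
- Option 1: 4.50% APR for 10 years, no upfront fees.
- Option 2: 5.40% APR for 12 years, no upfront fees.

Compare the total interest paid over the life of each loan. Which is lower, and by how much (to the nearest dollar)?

Option 1: at 4.50% the monthly rate is 0.0037500, so the payment is 50,000 × 0.0037500 / (1 − 1.0037500^−120) = $518.19.
Total interest on Option 1 = 120 × $518.19 − $50,000 = $12,182.80.
Option 2: monthly rate = 5.4%/12 = 0.0045000; payment = 50,000 × 0.0045000 / (1 − (1+0.0045000)^−144) = $472.54.
Total interest on Option 2 = 144 × $472.54 − $50,000 = $18,045.76.
Option 1 is lower by $5,862.96.

Option 1 by $5,863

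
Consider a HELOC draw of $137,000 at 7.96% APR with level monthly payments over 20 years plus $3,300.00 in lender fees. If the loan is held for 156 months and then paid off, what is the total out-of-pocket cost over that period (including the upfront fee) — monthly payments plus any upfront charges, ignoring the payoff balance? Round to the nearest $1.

$181,532

Monthly rate = 7.96%/12 = 0.0066333; payment = 137,000 × 0.0066333 / (1 − (1+0.0066333)^−240) = $1,142.51.
Total outlay = 156 × $1,142.51 + $3,300.00 = $181,531.56.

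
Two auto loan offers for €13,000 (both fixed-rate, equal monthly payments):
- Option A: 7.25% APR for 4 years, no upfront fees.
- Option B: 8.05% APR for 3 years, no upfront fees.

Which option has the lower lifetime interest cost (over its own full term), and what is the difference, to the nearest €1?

Option B by €339

Option A: at 7.25% the monthly rate is 0.0060417, so the payment is 13,000 × 0.0060417 / (1 − 1.0060417^−48) = €312.81.
Total interest on Option A = 48 × €312.81 − €13,000 = €2,014.88.
Option B: monthly rate = 8.05%/12 = 0.0067083; payment = 13,000 × 0.0067083 / (1 − (1+0.0067083)^−36) = €407.67.
Total interest on Option B = 36 × €407.67 − €13,000 = €1,676.12.
Option B is lower by €338.76.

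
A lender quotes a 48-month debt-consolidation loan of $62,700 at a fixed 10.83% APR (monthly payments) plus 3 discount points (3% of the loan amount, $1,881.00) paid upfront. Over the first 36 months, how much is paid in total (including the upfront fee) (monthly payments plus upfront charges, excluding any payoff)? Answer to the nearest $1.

Monthly rate = 10.83%/12 = 0.0090250; payment = 62,700 × 0.0090250 / (1 − (1+0.0090250)^−48) = $1,615.34.
Total outlay = 36 × $1,615.34 + $1,881.00 = $60,033.24.

$60,033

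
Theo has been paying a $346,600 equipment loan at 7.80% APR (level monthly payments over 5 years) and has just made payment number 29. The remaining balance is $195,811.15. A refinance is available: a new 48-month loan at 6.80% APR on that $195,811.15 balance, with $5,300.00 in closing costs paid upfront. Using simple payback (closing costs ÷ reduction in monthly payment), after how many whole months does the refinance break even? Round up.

Current payment = 346,600 × 7.8%/12 / (1 − (1+0.0065000)^−60) = $6,994.67.
Refinanced payment = 195,811.15 × 0.0056667 / (1 − (1+0.0056667)^−48) = $4,670.79.
Monthly savings = $6,994.67 − $4,670.79 = $2,323.88.
Break-even = $5,300.00 / $2,323.88 = 2.28 → 3 months.

3 months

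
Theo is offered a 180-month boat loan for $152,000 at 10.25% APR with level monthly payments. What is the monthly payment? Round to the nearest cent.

$1,656.73

At 10.25% the monthly rate is 0.0085417, so the payment is 152,000 × 0.0085417 / (1 − 1.0085417^−180) = $1,656.73.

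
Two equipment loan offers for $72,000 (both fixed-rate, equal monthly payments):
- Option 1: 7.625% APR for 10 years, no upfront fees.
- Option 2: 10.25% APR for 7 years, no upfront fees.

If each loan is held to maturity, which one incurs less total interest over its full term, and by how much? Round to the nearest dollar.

Option 1: at 7.625% the monthly rate is 0.0063542, so the payment is 72,000 × 0.0063542 / (1 − 1.0063542^−120) = $859.36.
Total interest on Option 1 = 120 × $859.36 − $72,000 = $31,123.20.
Option 2: at 10.25% the monthly rate is 0.0085417, so the payment is 72,000 × 0.0085417 / (1 − 1.0085417^−84) = $1,204.61.
Total interest on Option 2 = 84 × $1,204.61 − $72,000 = $29,187.24.
Option 2 is lower by $1,935.96.

Option 2 by $1,936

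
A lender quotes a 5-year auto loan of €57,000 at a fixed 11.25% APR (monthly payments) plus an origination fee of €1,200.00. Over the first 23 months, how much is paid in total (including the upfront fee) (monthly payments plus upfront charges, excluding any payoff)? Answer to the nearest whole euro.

Monthly rate = 11.25%/12 = 0.0093750; payment = 57,000 × 0.0093750 / (1 − (1+0.0093750)^−60) = €1,246.44.
Total outlay = 23 × €1,246.44 + €1,200.00 = €29,868.12.

€29,868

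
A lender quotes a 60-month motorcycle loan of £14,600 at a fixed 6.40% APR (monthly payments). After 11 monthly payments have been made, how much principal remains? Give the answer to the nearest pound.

With monthly rate i = 6.4%/12 = 0.0053333, the balance after k of n payments is P · [(1+i)^n − (1+i)^k] / [(1+i)^n − 1].
(1+0.0053333)^60 = 1.37595727 and (1+0.0053333)^11 = 1.06025641, so the balance is 14,600 × (1.37595727 − 1.06025641) / (1.37595727 − 1) = £12,259.99.

£12,260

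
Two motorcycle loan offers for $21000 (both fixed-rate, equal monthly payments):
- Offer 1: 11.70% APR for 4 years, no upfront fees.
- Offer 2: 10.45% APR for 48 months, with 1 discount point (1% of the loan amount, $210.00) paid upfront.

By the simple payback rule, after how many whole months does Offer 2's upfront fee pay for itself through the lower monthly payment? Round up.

17 months

Offer 1: monthly rate = 11.7%/12 = 0.0097500; payment = 21,000 × 0.0097500 / (1 − (1+0.0097500)^−48) = $549.92.
Offer 2: monthly rate = 10.45%/12 = 0.0087083; payment = 21,000 × 0.0087083 / (1 − (1+0.0087083)^−48) = $537.16.
Monthly savings = $549.92 − $537.16 = $12.76.
Break-even = $210.00 / $12.76 = 16.46 → 17 months.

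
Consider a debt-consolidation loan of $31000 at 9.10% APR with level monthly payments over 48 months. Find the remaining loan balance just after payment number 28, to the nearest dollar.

With monthly rate i = 9.1%/12 = 0.0075833, the balance after k of n payments is P · [(1+i)^n − (1+i)^k] / [(1+i)^n − 1].
(1+0.0075833)^48 = 1.43709939 and (1+0.0075833)^28 = 1.23556985, so the balance is 31,000 × (1.43709939 − 1.23556985) / (1.43709939 − 1) = $14,292.89.

$14,293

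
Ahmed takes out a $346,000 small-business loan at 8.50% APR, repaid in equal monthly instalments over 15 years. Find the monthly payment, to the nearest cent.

At 8.50% the monthly rate is 0.0070833, so the payment is 346,000 × 0.0070833 / (1 − 1.0070833^−180) = $3,407.20.

$3,407.20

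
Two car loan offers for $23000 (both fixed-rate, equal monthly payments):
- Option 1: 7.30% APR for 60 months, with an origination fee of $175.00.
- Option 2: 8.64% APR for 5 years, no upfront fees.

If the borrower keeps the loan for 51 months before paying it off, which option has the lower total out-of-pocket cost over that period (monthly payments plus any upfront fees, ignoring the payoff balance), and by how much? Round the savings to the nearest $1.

Option 1 by $577

Option 1: at 7.30% the monthly rate is 0.0060833, so the payment is 23,000 × 0.0060833 / (1 − 1.0060833^−60) = $458.69.
Option 2: monthly rate = 8.64%/12 = 0.0072000; payment = 23,000 × 0.0072000 / (1 − (1+0.0072000)^−60) = $473.43.
Over 51 months: Option 1 costs 51 × $458.69 + $175.00 = $23,568.19; Option 2 costs 51 × $473.43 = $24,144.93.
Option 1 is cheaper by $24,144.93 − $23,568.19 = $576.74.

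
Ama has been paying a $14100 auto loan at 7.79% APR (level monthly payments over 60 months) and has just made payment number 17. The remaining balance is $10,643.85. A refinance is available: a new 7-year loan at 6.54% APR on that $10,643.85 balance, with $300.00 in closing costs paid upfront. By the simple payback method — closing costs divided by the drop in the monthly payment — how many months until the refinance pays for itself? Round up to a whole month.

3 months

Current payment = 14,100 × 7.79%/12 / (1 − (1+0.0064917)^−60) = $284.48.
Refinanced payment = 10,643.85 × 0.0054500 / (1 − (1+0.0054500)^−84) = $158.26.
Monthly savings = $284.48 − $158.26 = $126.22.
Break-even = $300.00 / $126.22 = 2.38 → 3 months.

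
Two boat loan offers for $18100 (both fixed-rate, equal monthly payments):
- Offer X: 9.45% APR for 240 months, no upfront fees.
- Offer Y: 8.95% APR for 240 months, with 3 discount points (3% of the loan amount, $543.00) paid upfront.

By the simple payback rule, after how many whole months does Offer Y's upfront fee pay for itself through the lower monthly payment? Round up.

Offer X: monthly rate = 9.45%/12 = 0.0078750; payment = 18,100 × 0.0078750 / (1 − (1+0.0078750)^−240) = $168.13.
Offer Y: at 8.95% the monthly rate is 0.0074583, so the payment is 18,100 × 0.0074583 / (1 − 1.0074583^−240) = $162.27.
Monthly savings = $168.13 − $162.27 = $5.86.
Break-even = $543.00 / $5.86 = 92.66 → 93 months.

93 months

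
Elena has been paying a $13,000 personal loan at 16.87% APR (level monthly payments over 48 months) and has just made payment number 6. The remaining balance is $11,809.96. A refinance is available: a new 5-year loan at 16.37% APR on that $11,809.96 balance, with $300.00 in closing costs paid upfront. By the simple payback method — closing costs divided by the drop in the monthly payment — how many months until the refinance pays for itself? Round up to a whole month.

Current payment = 13,000 × 16.87%/12 / (1 − (1+0.0140583)^−48) = $374.24.
Refinanced payment = 11,809.96 × 0.0136417 / (1 − (1+0.0136417)^−60) = $289.52.
Monthly savings = $374.24 − $289.52 = $84.72.
Break-even = $300.00 / $84.72 = 3.54 → 4 months.

4 months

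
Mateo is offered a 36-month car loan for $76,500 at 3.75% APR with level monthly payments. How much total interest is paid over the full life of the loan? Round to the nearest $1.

At 3.75% the monthly rate is 0.0031250, so the payment is 76,500 × 0.0031250 / (1 − 1.0031250^−36) = $2,250.09.
Total paid = 36 × $2,250.09 = $81,003.24; interest = $81,003.24 − $76,500 = $4,503.24.

$4,503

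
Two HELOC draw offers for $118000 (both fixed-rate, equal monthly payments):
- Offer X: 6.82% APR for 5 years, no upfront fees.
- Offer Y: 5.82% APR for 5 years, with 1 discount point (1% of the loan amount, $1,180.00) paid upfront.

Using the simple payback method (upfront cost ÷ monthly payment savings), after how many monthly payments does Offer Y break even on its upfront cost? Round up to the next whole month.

Offer X: at 6.82% the monthly rate is 0.0056833, so the payment is 118,000 × 0.0056833 / (1 − 1.0056833^−60) = $2,326.53.
Offer Y: at 5.82% the monthly rate is 0.0048500, so the payment is 118,000 × 0.0048500 / (1 − 1.0048500^−60) = $2,271.41.
Monthly savings = $2,326.53 − $2,271.41 = $55.12.
Break-even = $1,180.00 / $55.12 = 21.41 → 22 months.

22 months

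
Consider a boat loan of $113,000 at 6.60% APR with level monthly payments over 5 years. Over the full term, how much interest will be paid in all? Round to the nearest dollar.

At 6.60% the monthly rate is 0.0055000, so the payment is 113,000 × 0.0055000 / (1 − 1.0055000^−60) = $2,216.27.
Total paid = 60 × $2,216.27 = $132,976.20; interest = $132,976.20 − $113,000 = $19,976.20.

$19,976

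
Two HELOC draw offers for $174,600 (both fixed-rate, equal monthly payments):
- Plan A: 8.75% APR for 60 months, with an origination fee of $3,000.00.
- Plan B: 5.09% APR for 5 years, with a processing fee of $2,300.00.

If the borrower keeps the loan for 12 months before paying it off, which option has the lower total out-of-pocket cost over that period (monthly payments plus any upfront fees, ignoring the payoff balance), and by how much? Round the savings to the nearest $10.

Plan B by $4,310

Plan A: at 8.75% the monthly rate is 0.0072917, so the payment is 174,600 × 0.0072917 / (1 − 1.0072917^−60) = $3,603.26.
Plan B: monthly rate = 5.09%/12 = 0.0042417; payment = 174,600 × 0.0042417 / (1 − (1+0.0042417)^−60) = $3,302.12.
Over 12 months: Plan A costs 12 × $3,603.26 + $3,000.00 = $46,239.12; Plan B costs 12 × $3,302.12 + $2,300.00 = $41,925.44.
Plan B is cheaper by $46,239.12 − $41,925.44 = $4,313.68.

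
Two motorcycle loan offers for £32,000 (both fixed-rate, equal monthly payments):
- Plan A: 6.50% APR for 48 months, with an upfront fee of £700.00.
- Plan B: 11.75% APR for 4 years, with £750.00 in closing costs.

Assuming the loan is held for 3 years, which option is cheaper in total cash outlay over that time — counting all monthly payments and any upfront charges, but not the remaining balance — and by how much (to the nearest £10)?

Plan A by £2,930

Plan A: at 6.50% the monthly rate is 0.0054167, so the payment is 32,000 × 0.0054167 / (1 − 1.0054167^−48) = £758.88.
Plan B: at 11.75% the monthly rate is 0.0097917, so the payment is 32,000 × 0.0097917 / (1 − 1.0097917^−48) = £838.76.
Over 36 months: Plan A costs 36 × £758.88 + £700.00 = £28,019.68; Plan B costs 36 × £838.76 + £750.00 = £30,945.36.
Plan A is cheaper by £30,945.36 − £28,019.68 = £2,925.68.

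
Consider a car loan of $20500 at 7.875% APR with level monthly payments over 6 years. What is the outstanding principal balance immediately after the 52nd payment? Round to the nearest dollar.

With monthly rate i = 7.875%/12 = 0.0065625, the balance after k of n payments is P · [(1+i)^n − (1+i)^k] / [(1+i)^n − 1].
(1+0.0065625)^72 = 1.60152509 and (1+0.0065625)^52 = 1.40513748, so the balance is 20,500 × (1.60152509 − 1.40513748) / (1.60152509 − 1) = $6,692.90.

$6,693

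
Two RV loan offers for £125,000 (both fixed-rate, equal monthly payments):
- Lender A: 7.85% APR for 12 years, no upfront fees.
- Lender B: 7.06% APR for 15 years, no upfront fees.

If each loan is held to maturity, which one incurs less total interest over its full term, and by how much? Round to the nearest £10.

Lender A by £9,630

Lender A: monthly rate = 7.85%/12 = 0.0065417; payment = 125,000 × 0.0065417 / (1 − (1+0.0065417)^−144) = £1,342.81.
Total interest on Lender A = 144 × £1,342.81 − £125,000 = £68,364.64.
Lender B: at 7.06% the monthly rate is 0.0058833, so the payment is 125,000 × 0.0058833 / (1 − 1.0058833^−180) = £1,127.73.
Total interest on Lender B = 180 × £1,127.73 − £125,000 = £77,991.40.
Lender A is lower by £9,626.76.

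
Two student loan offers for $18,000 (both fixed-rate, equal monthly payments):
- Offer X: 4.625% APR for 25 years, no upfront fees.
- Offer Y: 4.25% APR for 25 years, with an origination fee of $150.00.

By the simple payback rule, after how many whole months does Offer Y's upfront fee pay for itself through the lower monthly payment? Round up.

Offer X: monthly rate = 4.625%/12 = 0.0038542; payment = 18,000 × 0.0038542 / (1 − (1+0.0038542)^−300) = $101.33.
Offer Y: monthly rate = 4.25%/12 = 0.0035417; payment = 18,000 × 0.0035417 / (1 − (1+0.0035417)^−300) = $97.51.
Monthly savings = $101.33 − $97.51 = $3.82.
Break-even = $150.00 / $3.82 = 39.27 → 40 months.

40 months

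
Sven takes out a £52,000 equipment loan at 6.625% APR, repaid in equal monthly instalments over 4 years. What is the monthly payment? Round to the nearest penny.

At 6.625% the monthly rate is 0.0055208, so the payment is 52,000 × 0.0055208 / (1 − 1.0055208^−48) = £1,236.18.

£1,236.18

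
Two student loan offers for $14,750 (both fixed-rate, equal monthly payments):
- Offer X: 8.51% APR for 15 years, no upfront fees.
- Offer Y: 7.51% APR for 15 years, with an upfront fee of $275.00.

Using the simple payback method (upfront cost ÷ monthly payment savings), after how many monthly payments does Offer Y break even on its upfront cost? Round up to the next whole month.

33 months

Offer X: at 8.51% the monthly rate is 0.0070917, so the payment is 14,750 × 0.0070917 / (1 − 1.0070917^−180) = $145.34.
Offer Y: monthly rate = 7.51%/12 = 0.0062583; payment = 14,750 × 0.0062583 / (1 − (1+0.0062583)^−180) = $136.82.
Monthly savings = $145.34 − $136.82 = $8.52.
Break-even = $275.00 / $8.52 = 32.28 → 33 months.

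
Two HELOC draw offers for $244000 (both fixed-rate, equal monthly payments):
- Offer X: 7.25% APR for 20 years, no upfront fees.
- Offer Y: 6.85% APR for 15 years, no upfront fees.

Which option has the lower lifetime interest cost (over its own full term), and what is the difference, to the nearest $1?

Offer X: monthly rate = 7.25%/12 = 0.0060417; payment = 244,000 × 0.0060417 / (1 − (1+0.0060417)^−240) = $1,928.52.
Total interest on Offer X = 240 × $1,928.52 − $244,000 = $218,844.80.
Offer Y: at 6.85% the monthly rate is 0.0057083, so the payment is 244,000 × 0.0057083 / (1 − 1.0057083^−180) = $2,172.73.
Total interest on Offer Y = 180 × $2,172.73 − $244,000 = $147,091.40.
Offer Y is lower by $71,753.40.

Offer Y by $71,753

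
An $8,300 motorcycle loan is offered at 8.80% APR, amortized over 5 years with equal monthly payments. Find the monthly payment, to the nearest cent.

$171.49

At 8.80% the monthly rate is 0.0073333, so the payment is 8,300 × 0.0073333 / (1 − 1.0073333^−60) = $171.49.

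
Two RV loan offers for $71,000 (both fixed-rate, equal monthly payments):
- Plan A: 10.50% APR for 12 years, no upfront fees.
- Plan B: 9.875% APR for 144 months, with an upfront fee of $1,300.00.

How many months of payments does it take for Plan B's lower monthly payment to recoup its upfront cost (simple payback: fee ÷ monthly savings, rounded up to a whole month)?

Plan A: monthly rate = 10.5%/12 = 0.0087500; payment = 71,000 × 0.0087500 / (1 − (1+0.0087500)^−144) = $869.14.
Plan B: monthly rate = 9.875%/12 = 0.0082292; payment = 71,000 × 0.0082292 / (1 − (1+0.0082292)^−144) = $843.39.
Monthly savings = $869.14 − $843.39 = $25.75.
Break-even = $1,300.00 / $25.75 = 50.49 → 51 months.

51 months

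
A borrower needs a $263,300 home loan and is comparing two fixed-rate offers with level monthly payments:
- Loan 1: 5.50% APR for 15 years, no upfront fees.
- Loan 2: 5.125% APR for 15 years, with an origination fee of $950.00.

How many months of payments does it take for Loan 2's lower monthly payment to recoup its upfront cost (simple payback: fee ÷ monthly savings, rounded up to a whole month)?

19 months

Loan 1: monthly rate = 5.5%/12 = 0.0045833; payment = 263,300 × 0.0045833 / (1 − (1+0.0045833)^−180) = $2,151.38.
Loan 2: monthly rate = 5.125%/12 = 0.0042708; payment = 263,300 × 0.0042708 / (1 − (1+0.0042708)^−180) = $2,099.34.
Monthly savings = $2,151.38 − $2,099.34 = $52.04.
Break-even = $950.00 / $52.04 = 18.26 → 19 months.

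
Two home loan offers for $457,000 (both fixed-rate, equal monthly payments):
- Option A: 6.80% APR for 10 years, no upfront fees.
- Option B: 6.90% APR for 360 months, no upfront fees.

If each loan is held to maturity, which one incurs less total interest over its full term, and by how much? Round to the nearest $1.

Option A by $452,428

Option A: at 6.80% the monthly rate is 0.0056667, so the payment is 457,000 × 0.0056667 / (1 − 1.0056667^−120) = $5,259.17.
Total interest on Option A = 120 × $5,259.17 − $457,000 = $174,100.40.
Option B: monthly rate = 6.9%/12 = 0.0057500; payment = 457,000 × 0.0057500 / (1 − (1+0.0057500)^−360) = $3,009.80.
Total interest on Option B = 360 × $3,009.80 − $457,000 = $626,528.00.
Option A is lower by $452,427.60.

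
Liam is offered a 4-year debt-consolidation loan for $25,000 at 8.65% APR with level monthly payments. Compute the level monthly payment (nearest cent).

At 8.65% the monthly rate is 0.0072083, so the payment is 25,000 × 0.0072083 / (1 − 1.0072083^−48) = $617.98.

$617.98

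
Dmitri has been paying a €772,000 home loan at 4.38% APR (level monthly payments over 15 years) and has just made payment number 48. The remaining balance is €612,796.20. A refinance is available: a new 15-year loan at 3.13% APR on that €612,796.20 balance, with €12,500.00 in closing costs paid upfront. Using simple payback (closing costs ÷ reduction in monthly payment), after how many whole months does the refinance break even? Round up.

Current payment = 772,000 × 4.38%/12 / (1 − (1+0.0036500)^−180) = €5,858.51.
Refinanced payment = 612,796.20 × 0.0026083 / (1 − (1+0.0026083)^−180) = €4,270.28.
Monthly savings = €5,858.51 − €4,270.28 = €1,588.23.
Break-even = €12,500.00 / €1,588.23 = 7.87 → 8 months.

8 months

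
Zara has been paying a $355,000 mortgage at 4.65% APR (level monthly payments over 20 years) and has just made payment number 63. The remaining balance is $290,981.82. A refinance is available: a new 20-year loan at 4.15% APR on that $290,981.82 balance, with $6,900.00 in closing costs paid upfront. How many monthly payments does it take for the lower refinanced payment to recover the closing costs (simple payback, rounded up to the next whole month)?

15 months

Current payment = 355,000 × 4.65%/12 / (1 − (1+0.0038750)^−240) = $2,274.75.
Refinanced payment = 290,981.82 × 0.0034583 / (1 − (1+0.0034583)^−240) = $1,786.38.
Monthly savings = $2,274.75 − $1,786.38 = $488.37.
Break-even = $6,900.00 / $488.37 = 14.13 → 15 months.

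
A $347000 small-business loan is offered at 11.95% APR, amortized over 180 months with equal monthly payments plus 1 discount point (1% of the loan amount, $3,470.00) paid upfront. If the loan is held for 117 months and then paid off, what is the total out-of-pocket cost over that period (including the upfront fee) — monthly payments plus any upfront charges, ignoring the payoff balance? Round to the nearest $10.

$489,420

At 11.95% the monthly rate is 0.0099583, so the payment is 347,000 × 0.0099583 / (1 − 1.0099583^−180) = $4,153.43.
Total outlay = 117 × $4,153.43 + $3,470.00 = $489,421.31.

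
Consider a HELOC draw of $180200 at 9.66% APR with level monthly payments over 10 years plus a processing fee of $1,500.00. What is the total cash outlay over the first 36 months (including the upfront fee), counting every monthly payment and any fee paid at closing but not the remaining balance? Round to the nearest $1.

Monthly rate = 9.66%/12 = 0.0080500; payment = 180,200 × 0.0080500 / (1 − (1+0.0080500)^−120) = $2,347.56.
Total outlay = 36 × $2,347.56 + $1,500.00 = $86,012.16.

$86,012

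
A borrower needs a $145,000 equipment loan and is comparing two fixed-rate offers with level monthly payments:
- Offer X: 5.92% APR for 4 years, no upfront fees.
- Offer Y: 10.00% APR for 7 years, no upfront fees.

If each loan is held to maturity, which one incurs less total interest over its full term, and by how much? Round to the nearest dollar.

Offer X: monthly rate = 5.92%/12 = 0.0049333; payment = 145,000 × 0.0049333 / (1 − (1+0.0049333)^−48) = $3,400.01.
Total interest on Offer X = 48 × $3,400.01 − $145,000 = $18,200.48.
Offer Y: monthly rate = 10%/12 = 0.0083333; payment = 145,000 × 0.0083333 / (1 − (1+0.0083333)^−84) = $2,407.17.
Total interest on Offer Y = 84 × $2,407.17 − $145,000 = $57,202.28.
Offer X is lower by $39,001.80.

Offer X by $39,002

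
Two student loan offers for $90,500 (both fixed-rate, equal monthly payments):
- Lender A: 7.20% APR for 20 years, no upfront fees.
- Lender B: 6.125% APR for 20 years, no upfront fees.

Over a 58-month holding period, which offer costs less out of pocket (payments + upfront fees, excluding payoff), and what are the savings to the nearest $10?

Lender A: monthly rate = 7.2%/12 = 0.0060000; payment = 90,500 × 0.0060000 / (1 − (1+0.0060000)^−240) = $712.55.
Lender B: at 6.125% the monthly rate is 0.0051042, so the payment is 90,500 × 0.0051042 / (1 − 1.0051042^−240) = $654.91.
Over 58 months: Lender A costs 58 × $712.55 = $41,327.90; Lender B costs 58 × $654.91 = $37,984.78.
Lender B is cheaper by $41,327.90 − $37,984.78 = $3,343.12.

Lender B by $3,340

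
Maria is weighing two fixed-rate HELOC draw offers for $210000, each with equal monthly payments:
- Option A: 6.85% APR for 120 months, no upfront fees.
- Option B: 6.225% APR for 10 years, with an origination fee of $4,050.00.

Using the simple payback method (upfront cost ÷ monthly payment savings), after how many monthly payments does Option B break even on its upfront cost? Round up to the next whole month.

Option A: at 6.85% the monthly rate is 0.0057083, so the payment is 210,000 × 0.0057083 / (1 − 1.0057083^−120) = $2,422.07.
Option B: monthly rate = 6.225%/12 = 0.0051875; payment = 210,000 × 0.0051875 / (1 − (1+0.0051875)^−120) = $2,355.23.
Monthly savings = $2,422.07 − $2,355.23 = $66.84.
Break-even = $4,050.00 / $66.84 = 60.59 → 61 months.

61 months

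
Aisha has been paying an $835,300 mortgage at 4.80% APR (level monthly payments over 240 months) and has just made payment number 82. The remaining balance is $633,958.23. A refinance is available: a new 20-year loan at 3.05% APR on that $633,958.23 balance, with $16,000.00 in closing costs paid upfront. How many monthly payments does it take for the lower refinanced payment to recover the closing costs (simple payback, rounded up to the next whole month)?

Current payment = 835,300 × 4.8%/12 / (1 − (1+0.0040000)^−240) = $5,420.74.
Refinanced payment = 633,958.23 × 0.0025417 / (1 − (1+0.0025417)^−240) = $3,531.81.
Monthly savings = $5,420.74 − $3,531.81 = $1,888.93.
Break-even = $16,000.00 / $1,888.93 = 8.47 → 9 months.

9 months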